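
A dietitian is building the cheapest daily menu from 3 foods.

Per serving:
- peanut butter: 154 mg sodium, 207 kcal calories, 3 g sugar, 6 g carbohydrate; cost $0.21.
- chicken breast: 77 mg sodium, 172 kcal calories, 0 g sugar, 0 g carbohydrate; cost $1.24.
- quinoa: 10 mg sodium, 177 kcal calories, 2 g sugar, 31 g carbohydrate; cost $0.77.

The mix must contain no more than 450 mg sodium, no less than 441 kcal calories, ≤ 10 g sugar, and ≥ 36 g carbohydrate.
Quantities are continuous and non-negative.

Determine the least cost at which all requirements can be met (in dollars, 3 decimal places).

$0.977

This is a linear program. Let x1 = servings of peanut butter, x2 = servings of chicken breast, x3 = servings of quinoa.
Minimize 0.21x1 + 1.24x2 + 0.77x3 with:
  154x1 + 77x2 + 10x3 ≤ 450   (sodium)
  207x1 + 172x2 + 177x3 ≥ 441   (calories)
  3x1 + 2x3 ≤ 10   (sugar)
  6x1 + 31x3 ≥ 36   (carbohydrate)
  x1, x2, x3 ≥ 0.
The optimal basis is {peanut butter, quinoa}; chicken breast drops out. Binding constraints: calories and carbohydrate.
So peanut butter = 1.363 servings, quinoa = 0.8975 servings.
Total cost: 0.21·1.363 + 0.77·0.8975 = 0.97731.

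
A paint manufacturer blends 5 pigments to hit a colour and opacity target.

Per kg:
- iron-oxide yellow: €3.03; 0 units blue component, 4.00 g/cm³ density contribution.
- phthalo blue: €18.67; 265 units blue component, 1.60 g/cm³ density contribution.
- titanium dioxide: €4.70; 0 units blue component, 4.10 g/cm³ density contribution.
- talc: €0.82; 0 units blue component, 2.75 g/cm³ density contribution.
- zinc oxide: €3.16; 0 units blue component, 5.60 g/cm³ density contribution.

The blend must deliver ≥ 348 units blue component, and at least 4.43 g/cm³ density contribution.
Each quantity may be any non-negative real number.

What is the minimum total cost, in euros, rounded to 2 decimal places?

Let x1 = kg of iron-oxide yellow, x2 = kg of phthalo blue, x3 = kg of titanium dioxide, x4 = kg of talc, x5 = kg of zinc oxide.
Minimize 3.03x1 + 18.67x2 + 4.7x3 + 0.82x4 + 3.16x5 with:
  265x2 ≥ 348   (blue component)
  4x1 + 1.6x2 + 4.1x3 + 2.75x4 + 5.6x5 ≥ 4.43   (density contribution)
  x1, x2, x3, x4, x5 ≥ 0.
At the optimum only phthalo blue, talc are positive (iron-oxide yellow, titanium dioxide, zinc oxide = 0). The blue component and density contribution requirements are met with equality.
That vertex is x2 = 1.313, x4 = 0.8469.
Objective = 18.67·1.313 + 0.82·0.8469 = 25.2082.

€25.21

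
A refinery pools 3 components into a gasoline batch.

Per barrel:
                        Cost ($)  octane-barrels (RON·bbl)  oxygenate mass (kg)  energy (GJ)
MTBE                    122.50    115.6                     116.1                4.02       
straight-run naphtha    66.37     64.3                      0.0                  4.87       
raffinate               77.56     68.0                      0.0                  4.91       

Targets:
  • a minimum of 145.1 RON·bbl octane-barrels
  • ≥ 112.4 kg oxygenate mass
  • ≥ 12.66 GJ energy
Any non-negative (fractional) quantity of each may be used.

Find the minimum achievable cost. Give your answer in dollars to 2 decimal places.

$238.09

Let x1 = barrels of MTBE, x2 = barrels of straight-run naphtha, x3 = barrels of raffinate.
Minimise 122.5x1 + 66.37x2 + 77.56x3 s.t.:
  115.6x1 + 64.3x2 + 68x3 ≥ 145.1   (octane-barrels)
  116.1x1 ≥ 112.4   (oxygenate mass)
  4.02x1 + 4.87x2 + 4.91x3 ≥ 12.66   (energy)
  x1, x2, x3 ≥ 0.
The cheapest feasible vertex uses only MTBE, straight-run naphtha; raffinate is not used. There the oxygenate mass and energy constraints are tight.
So MTBE = 0.96813 barrels, straight-run naphtha = 1.8004 barrels.
Total cost: 122.5·0.96813 + 66.37·1.8004 = 238.0885.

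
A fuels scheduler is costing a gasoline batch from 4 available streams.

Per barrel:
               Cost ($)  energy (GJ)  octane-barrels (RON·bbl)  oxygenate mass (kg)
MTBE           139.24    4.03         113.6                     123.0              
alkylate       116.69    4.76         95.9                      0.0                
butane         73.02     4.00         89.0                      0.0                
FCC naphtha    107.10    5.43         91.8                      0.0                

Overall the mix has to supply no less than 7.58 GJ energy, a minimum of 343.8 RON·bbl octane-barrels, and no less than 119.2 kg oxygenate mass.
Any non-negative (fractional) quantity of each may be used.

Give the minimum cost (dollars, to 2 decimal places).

Let x1 = barrels of MTBE, x2 = barrels of alkylate, x3 = barrels of butane, x4 = barrels of FCC naphtha.
Minimise 139.24x1 + 116.69x2 + 73.02x3 + 107.1x4 with:
  4.03x1 + 4.76x2 + 4x3 + 5.43x4 ≥ 7.58   (energy)
  113.6x1 + 95.9x2 + 89x3 + 91.8x4 ≥ 343.8   (octane-barrels)
  123x1 ≥ 119.2   (oxygenate mass)
  x1, x2, x3, x4 ≥ 0.
The optimal basis is {MTBE, butane}; alkylate, FCC naphtha drop out. There the octane-barrels and oxygenate mass constraints are tight.
That vertex is x1 = 0.9691, x3 = 2.626.
Cost = 139.24·0.9691 + 73.02·2.626 = 326.6880.

$326.69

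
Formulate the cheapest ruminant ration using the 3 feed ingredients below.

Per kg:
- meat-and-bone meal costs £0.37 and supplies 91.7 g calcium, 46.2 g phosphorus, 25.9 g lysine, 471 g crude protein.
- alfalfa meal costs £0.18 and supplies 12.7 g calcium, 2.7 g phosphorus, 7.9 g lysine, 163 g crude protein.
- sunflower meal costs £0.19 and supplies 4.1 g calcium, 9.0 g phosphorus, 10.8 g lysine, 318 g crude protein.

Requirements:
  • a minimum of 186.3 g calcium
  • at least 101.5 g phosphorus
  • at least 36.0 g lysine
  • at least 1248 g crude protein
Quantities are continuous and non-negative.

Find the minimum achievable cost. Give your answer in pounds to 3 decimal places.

£0.924

Let x1 = kg of meat-and-bone meal, x2 = kg of alfalfa meal, x3 = kg of sunflower meal.
Minimize 0.37x1 + 0.18x2 + 0.19x3 subject to:
  91.7x1 + 12.7x2 + 4.1x3 ≥ 186.3   (calcium)
  46.2x1 + 2.7x2 + 9x3 ≥ 101.5   (phosphorus)
  25.9x1 + 7.9x2 + 10.8x3 ≥ 36   (lysine)
  471x1 + 163x2 + 318x3 ≥ 1248   (crude protein)
  x1, x2, x3 ≥ 0.
The minimum-cost mix takes nothing from alfalfa meal — only meat-and-bone meal, sunflower meal. The phosphorus and crude protein requirements are met with equality.
Solving gives x1 = 2.013, x3 = 0.9425.
Hence cost = 0.37·2.013 + 0.19·0.9425 = £0.92389.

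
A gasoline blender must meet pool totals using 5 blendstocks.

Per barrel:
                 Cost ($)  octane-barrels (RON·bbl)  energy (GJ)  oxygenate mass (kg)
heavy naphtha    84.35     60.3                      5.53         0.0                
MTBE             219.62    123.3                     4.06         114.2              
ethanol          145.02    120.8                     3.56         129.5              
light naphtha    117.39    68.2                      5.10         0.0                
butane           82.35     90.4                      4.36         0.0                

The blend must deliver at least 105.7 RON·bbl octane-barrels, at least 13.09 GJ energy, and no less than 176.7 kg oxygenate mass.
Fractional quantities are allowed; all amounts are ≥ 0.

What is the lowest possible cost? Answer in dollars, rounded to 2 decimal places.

$323.45

Let x1 = barrels of heavy naphtha, x2 = barrels of MTBE, x3 = barrels of ethanol, x4 = barrels of light naphtha, x5 = barrels of butane.
Minimise 84.35x1 + 219.62x2 + 145.02x3 + 117.39x4 + 82.35x5 subject to:
  60.3x1 + 123.3x2 + 120.8x3 + 68.2x4 + 90.4x5 ≥ 105.7   (octane-barrels)
  5.53x1 + 4.06x2 + 3.56x3 + 5.1x4 + 4.36x5 ≥ 13.09   (energy)
  114.2x2 + 129.5x3 ≥ 176.7   (oxygenate mass)
  x1, x2, x3, x4, x5 ≥ 0.
The optimal basis is {heavy naphtha, ethanol}; MTBE, light naphtha, butane drop out. There the energy and oxygenate mass constraints are tight.
That vertex is x1 = 1.4887, x3 = 1.3645.
Hence cost = 84.35·1.4887 + 145.02·1.3645 = $323.4516.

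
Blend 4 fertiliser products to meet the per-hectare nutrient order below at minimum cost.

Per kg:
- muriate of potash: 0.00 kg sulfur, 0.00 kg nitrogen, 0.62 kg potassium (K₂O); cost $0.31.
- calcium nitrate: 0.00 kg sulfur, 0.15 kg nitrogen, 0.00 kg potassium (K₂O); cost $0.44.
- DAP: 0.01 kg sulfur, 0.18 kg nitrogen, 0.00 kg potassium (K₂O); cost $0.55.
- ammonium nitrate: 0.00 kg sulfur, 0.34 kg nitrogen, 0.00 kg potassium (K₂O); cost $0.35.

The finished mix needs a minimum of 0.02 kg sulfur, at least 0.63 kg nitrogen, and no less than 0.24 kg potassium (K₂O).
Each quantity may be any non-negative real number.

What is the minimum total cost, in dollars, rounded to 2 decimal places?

$1.50

Set it up as a linear program. Let x1 = kg of muriate of potash, x2 = kg of calcium nitrate, x3 = kg of DAP, x4 = kg of ammonium nitrate.
min 0.31x1 + 0.44x2 + 0.55x3 + 0.35x4 with:
  0.01x3 ≥ 0.02   (sulfur)
  0.15x2 + 0.18x3 + 0.34x4 ≥ 0.63   (nitrogen)
  0.62x1 ≥ 0.24   (potassium (K₂O))
  x1, x2, x3, x4 ≥ 0.
The minimum-cost mix takes nothing from calcium nitrate — only muriate of potash, DAP, ammonium nitrate. There the sulfur, nitrogen, potassium (K₂O) constraints are tight.
That vertex is x1 = 0.3871, x3 = 2, x4 = 0.7941.
Total cost: 0.31·0.3871 + 0.55·2 + 0.35·0.7941 = 1.4979.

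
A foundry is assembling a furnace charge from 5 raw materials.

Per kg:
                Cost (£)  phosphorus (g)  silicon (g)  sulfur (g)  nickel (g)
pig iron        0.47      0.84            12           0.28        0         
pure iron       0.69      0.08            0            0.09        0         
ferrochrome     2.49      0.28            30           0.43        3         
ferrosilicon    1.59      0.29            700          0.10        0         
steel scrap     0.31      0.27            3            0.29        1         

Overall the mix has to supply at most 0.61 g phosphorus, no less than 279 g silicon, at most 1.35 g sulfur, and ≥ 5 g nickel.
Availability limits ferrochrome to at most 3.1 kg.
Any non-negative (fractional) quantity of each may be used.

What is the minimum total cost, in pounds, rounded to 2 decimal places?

£4.53

Let x1 = kg of pig iron, x2 = kg of pure iron, x3 = kg of ferrochrome, x4 = kg of ferrosilicon, x5 = kg of steel scrap.
Minimise 0.47x1 + 0.69x2 + 2.49x3 + 1.59x4 + 0.31x5 subject to:
  0.84x1 + 0.08x2 + 0.28x3 + 0.29x4 + 0.27x5 ≤ 0.61   (phosphorus)
  12x1 + 30x3 + 700x4 + 3x5 ≥ 279   (silicon)
  0.28x1 + 0.09x2 + 0.43x3 + 0.1x4 + 0.29x5 ≤ 1.35   (sulfur)
  3x3 + 1x5 ≥ 5   (nickel)
  x3 ≤ 3.1
  x1, x2, x3, x4, x5 ≥ 0.
The optimal basis is {ferrochrome, ferrosilicon, steel scrap}; pig iron, pure iron drop out. Binding constraints: phosphorus, silicon, nickel.
So ferrochrome = 1.577 kg, ferrosilicon = 0.3298 kg, steel scrap = 0.2699 kg.
Total cost: 2.49·1.577 + 1.59·0.3298 + 0.31·0.2699 = 4.5348.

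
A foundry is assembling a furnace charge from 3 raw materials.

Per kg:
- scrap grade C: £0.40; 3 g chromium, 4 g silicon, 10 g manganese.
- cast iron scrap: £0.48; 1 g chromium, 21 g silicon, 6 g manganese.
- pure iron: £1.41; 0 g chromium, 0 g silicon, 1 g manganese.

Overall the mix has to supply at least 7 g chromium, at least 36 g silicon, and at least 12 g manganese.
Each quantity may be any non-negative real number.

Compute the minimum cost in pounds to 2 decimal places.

Let x1 = kg of scrap grade C, x2 = kg of cast iron scrap, x3 = kg of pure iron.
Minimize 0.4x1 + 0.48x2 + 1.41x3 subject to:
  3x1 + 1x2 ≥ 7   (chromium)
  4x1 + 21x2 ≥ 36   (silicon)
  10x1 + 6x2 + 1x3 ≥ 12   (manganese)
  x1, x2, x3 ≥ 0.
The optimal basis is {scrap grade C, cast iron scrap}; pure iron drops out. Binding constraints: chromium and silicon.
So scrap grade C = 1.881 kg, cast iron scrap = 1.356 kg.
Objective = 0.4·1.881 + 0.48·1.356 = 1.4033.

£1.40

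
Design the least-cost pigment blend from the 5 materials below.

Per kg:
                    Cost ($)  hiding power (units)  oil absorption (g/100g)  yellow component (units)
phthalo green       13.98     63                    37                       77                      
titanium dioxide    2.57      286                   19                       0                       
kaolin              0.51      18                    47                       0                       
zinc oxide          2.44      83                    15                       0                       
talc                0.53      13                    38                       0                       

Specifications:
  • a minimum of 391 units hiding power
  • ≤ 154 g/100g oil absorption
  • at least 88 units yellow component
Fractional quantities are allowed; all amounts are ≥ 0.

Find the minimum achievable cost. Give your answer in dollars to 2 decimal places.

$18.84

Let x1 = kg of phthalo green, x2 = kg of titanium dioxide, x3 = kg of kaolin, x4 = kg of zinc oxide, x5 = kg of talc.
Minimise 13.98x1 + 2.57x2 + 0.51x3 + 2.44x4 + 0.53x5 subject to:
  63x1 + 286x2 + 18x3 + 83x4 + 13x5 ≥ 391   (hiding power)
  37x1 + 19x2 + 47x3 + 15x4 + 38x5 ≤ 154   (oil absorption)
  77x1 ≥ 88   (yellow component)
  x1, x2, x3, x4, x5 ≥ 0.
At the optimum only phthalo green, titanium dioxide are positive (kaolin, zinc oxide, talc = 0). The hiding power and yellow component requirements are met with equality.
So phthalo green = 1.143 kg, titanium dioxide = 1.115 kg.
Cost = 13.98·1.143 + 2.57·1.115 = 18.8447.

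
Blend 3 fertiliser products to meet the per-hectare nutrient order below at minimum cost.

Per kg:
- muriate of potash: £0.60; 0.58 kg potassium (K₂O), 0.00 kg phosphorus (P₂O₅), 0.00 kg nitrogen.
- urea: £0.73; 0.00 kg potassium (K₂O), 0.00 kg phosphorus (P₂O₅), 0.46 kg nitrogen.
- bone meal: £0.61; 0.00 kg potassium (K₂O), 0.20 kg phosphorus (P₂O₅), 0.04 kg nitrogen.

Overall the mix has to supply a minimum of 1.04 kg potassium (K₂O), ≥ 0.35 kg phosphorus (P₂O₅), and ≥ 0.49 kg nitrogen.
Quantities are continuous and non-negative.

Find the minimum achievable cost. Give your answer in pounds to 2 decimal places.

Let x1 = kg of muriate of potash, x2 = kg of urea, x3 = kg of bone meal.
min 0.6x1 + 0.73x2 + 0.61x3 s.t.:
  0.58x1 ≥ 1.04   (potassium (K₂O))
  0.2x3 ≥ 0.35   (phosphorus (P₂O₅))
  0.46x2 + 0.04x3 ≥ 0.49   (nitrogen)
  x1, x2, x3 ≥ 0.
The optimal mix uses every input. There the potassium (K₂O), phosphorus (P₂O₅), nitrogen constraints are tight.
That vertex is x1 = 1.793, x2 = 0.913, x3 = 1.75.
Cost = 0.6·1.793 + 0.73·0.913 + 0.61·1.75 = 2.8098.

£2.81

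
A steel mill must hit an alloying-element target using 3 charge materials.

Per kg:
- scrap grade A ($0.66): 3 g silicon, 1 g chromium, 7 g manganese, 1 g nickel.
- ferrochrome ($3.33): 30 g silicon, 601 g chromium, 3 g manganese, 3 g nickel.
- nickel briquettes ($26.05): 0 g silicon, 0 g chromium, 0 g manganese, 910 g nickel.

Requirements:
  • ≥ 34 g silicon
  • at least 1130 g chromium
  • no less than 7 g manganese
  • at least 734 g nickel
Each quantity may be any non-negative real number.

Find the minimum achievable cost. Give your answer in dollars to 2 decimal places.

Let x1 = kg of scrap grade A, x2 = kg of ferrochrome, x3 = kg of nickel briquettes.
Minimize 0.66x1 + 3.33x2 + 26.05x3 with:
  3x1 + 30x2 ≥ 34   (silicon)
  1x1 + 601x2 ≥ 1130   (chromium)
  7x1 + 3x2 ≥ 7   (manganese)
  1x1 + 3x2 + 910x3 ≥ 734   (nickel)
  x1, x2, x3 ≥ 0.
The optimal mix uses every input. Binding constraints: chromium, manganese, nickel.
Solving gives x1 = 0.1943, x2 = 1.88, x3 = 0.8002.
Hence cost = 0.66·0.1943 + 3.33·1.88 + 26.05·0.8002 = $27.2338.

$27.23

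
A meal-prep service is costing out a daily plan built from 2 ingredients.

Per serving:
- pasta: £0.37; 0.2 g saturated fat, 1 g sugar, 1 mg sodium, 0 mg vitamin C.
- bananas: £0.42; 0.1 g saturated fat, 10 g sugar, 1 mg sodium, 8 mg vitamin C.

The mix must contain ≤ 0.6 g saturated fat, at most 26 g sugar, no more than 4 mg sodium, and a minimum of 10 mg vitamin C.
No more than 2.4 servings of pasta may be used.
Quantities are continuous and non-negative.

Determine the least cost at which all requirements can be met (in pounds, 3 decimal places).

Let x1 = servings of pasta, x2 = servings of bananas.
Minimise 0.37x1 + 0.42x2 s.t.:
  0.2x1 + 0.1x2 ≤ 0.6   (saturated fat)
  1x1 + 10x2 ≤ 26   (sugar)
  1x1 + 1x2 ≤ 4   (sodium)
  8x2 ≥ 10   (vitamin C)
  x1 ≤ 2.4
  x1, x2 ≥ 0.
The optimal basis is {bananas}; pasta drops out. The vitamin C requirement is met with equality.
Solving gives x2 = 1.25.
Total cost: 0.42·1.25 = 0.52500.

£0.525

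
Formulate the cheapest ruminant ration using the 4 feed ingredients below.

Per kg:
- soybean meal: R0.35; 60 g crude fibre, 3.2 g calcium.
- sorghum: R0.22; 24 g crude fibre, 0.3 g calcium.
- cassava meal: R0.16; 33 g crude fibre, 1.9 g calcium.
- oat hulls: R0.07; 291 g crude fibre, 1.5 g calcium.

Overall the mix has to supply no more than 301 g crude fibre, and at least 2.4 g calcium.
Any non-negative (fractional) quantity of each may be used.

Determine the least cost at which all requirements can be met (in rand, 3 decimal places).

Let x1 = kg of soybean meal, x2 = kg of sorghum, x3 = kg of cassava meal, x4 = kg of oat hulls.
Minimize 0.35x1 + 0.22x2 + 0.16x3 + 0.07x4 s.t.:
  60x1 + 24x2 + 33x3 + 291x4 ≤ 301   (crude fibre)
  3.2x1 + 0.3x2 + 1.9x3 + 1.5x4 ≥ 2.4   (calcium)
  x1, x2, x3, x4 ≥ 0.
At the optimum only cassava meal, oat hulls are positive (soybean meal, sorghum = 0). There the crude fibre and calcium constraints are tight.
So cassava meal = 0.4905 kg, oat hulls = 0.9787 kg.
Hence cost = 0.16·0.4905 + 0.07·0.9787 = R0.14699.

R0.147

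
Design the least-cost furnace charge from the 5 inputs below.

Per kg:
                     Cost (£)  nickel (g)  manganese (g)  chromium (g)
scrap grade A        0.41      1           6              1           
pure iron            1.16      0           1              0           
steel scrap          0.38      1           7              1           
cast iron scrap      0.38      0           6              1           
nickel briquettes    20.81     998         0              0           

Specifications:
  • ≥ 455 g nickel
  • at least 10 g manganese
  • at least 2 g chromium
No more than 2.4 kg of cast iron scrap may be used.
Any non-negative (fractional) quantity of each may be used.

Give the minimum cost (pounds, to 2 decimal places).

Treat it as an LP. Let x1 = kg of scrap grade A, x2 = kg of pure iron, x3 = kg of steel scrap, x4 = kg of cast iron scrap, x5 = kg of nickel briquettes.
Minimise 0.41x1 + 1.16x2 + 0.38x3 + 0.38x4 + 20.81x5 s.t.:
  1x1 + 1x3 + 998x5 ≥ 455   (nickel)
  6x1 + 1x2 + 7x3 + 6x4 ≥ 10   (manganese)
  1x1 + 1x3 + 1x4 ≥ 2   (chromium)
  x4 ≤ 2.4
  x1, x2, x3, x4, x5 ≥ 0.
At the optimum only steel scrap, nickel briquettes are positive (scrap grade A, pure iron, cast iron scrap = 0). Binding constraints: nickel and chromium.
So steel scrap = 2 kg, nickel briquettes = 0.4539 kg.
Cost = 0.38·2 + 20.81·0.4539 = 10.2057.

£10.21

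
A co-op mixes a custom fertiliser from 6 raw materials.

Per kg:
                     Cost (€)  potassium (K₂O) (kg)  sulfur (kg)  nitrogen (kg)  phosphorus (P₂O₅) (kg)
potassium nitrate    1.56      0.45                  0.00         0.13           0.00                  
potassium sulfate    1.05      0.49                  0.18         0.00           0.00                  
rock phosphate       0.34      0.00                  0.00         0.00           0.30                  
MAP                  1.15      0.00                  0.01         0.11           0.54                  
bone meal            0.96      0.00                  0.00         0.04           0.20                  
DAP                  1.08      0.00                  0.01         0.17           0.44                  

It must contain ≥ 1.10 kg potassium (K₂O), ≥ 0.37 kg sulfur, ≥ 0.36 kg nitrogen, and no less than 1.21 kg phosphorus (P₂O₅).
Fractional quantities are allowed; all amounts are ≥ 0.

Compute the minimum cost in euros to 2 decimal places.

€4.96

This is a linear program. Let x1 = kg of potassium nitrate, x2 = kg of potassium sulfate, x3 = kg of rock phosphate, x4 = kg of MAP, x5 = kg of bone meal, x6 = kg of DAP.
Minimize 1.56x1 + 1.05x2 + 0.34x3 + 1.15x4 + 0.96x5 + 1.08x6 subject to:
  0.45x1 + 0.49x2 ≥ 1.1   (potassium (K₂O))
  0.18x2 + 0.01x4 + 0.01x6 ≥ 0.37   (sulfur)
  0.13x1 + 0.11x4 + 0.04x5 + 0.17x6 ≥ 0.36   (nitrogen)
  0.3x3 + 0.54x4 + 0.2x5 + 0.44x6 ≥ 1.21   (phosphorus (P₂O₅))
  x1, x2, x3, x4, x5, x6 ≥ 0.
The minimum-cost mix takes nothing from potassium nitrate, MAP, bone meal — only potassium sulfate, rock phosphate, DAP. Binding constraints: potassium (K₂O), nitrogen, phosphorus (P₂O₅).
Optimal quantities: potassium sulfate = 2.245 kg, rock phosphate = 0.9275 kg, DAP = 2.118 kg.
Objective = 1.05·2.245 + 0.34·0.9275 + 1.08·2.118 = 4.9600.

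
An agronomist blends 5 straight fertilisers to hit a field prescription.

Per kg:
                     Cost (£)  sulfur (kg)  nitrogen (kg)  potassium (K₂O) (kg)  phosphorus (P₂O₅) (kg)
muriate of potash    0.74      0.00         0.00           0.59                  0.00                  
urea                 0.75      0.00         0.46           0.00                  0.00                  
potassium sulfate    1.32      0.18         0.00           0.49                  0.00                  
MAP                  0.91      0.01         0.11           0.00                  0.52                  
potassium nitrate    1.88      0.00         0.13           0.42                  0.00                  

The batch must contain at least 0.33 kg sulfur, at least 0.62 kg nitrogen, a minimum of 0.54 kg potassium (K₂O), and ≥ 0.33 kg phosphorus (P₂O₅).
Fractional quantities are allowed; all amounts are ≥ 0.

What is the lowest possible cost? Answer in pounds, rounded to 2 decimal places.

Let x1 = kg of muriate of potash, x2 = kg of urea, x3 = kg of potassium sulfate, x4 = kg of MAP, x5 = kg of potassium nitrate.
Minimise 0.74x1 + 0.75x2 + 1.32x3 + 0.91x4 + 1.88x5 subject to:
  0.18x3 + 0.01x4 ≥ 0.33   (sulfur)
  0.46x2 + 0.11x4 + 0.13x5 ≥ 0.62   (nitrogen)
  0.59x1 + 0.49x3 + 0.42x5 ≥ 0.54   (potassium (K₂O))
  0.52x4 ≥ 0.33   (phosphorus (P₂O₅))
  x1, x2, x3, x4, x5 ≥ 0.
The minimum-cost mix takes nothing from muriate of potash, potassium nitrate — only urea, potassium sulfate, MAP. Binding constraints: sulfur, nitrogen, phosphorus (P₂O₅).
That vertex is x2 = 1.196, x3 = 1.798, x4 = 0.6346.
Hence cost = 0.75·1.196 + 1.32·1.798 + 0.91·0.6346 = £3.8478.

£3.85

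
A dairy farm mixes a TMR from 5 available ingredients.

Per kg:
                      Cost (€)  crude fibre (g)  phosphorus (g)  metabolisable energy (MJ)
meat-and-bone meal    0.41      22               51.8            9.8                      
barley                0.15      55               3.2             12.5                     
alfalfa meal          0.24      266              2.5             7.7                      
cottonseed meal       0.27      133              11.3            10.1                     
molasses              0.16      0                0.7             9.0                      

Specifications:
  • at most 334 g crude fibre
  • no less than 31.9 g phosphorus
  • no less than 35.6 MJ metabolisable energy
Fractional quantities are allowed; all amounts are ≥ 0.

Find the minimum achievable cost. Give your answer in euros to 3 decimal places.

€0.562

Treat it as an LP. Let x1 = kg of meat-and-bone meal, x2 = kg of barley, x3 = kg of alfalfa meal, x4 = kg of cottonseed meal, x5 = kg of molasses.
Minimise 0.41x1 + 0.15x2 + 0.24x3 + 0.27x4 + 0.16x5 s.t.:
  22x1 + 55x2 + 266x3 + 133x4 ≤ 334   (crude fibre)
  51.8x1 + 3.2x2 + 2.5x3 + 11.3x4 + 0.7x5 ≥ 31.9   (phosphorus)
  9.8x1 + 12.5x2 + 7.7x3 + 10.1x4 + 9x5 ≥ 35.6   (metabolisable energy)
  x1, x2, x3, x4, x5 ≥ 0.
The minimum-cost mix takes nothing from alfalfa meal, cottonseed meal, molasses — only meat-and-bone meal, barley. The phosphorus and metabolisable energy requirements are met with equality.
That vertex is x1 = 0.4623, x2 = 2.486.
Total cost: 0.41·0.4623 + 0.15·2.486 = 0.56244.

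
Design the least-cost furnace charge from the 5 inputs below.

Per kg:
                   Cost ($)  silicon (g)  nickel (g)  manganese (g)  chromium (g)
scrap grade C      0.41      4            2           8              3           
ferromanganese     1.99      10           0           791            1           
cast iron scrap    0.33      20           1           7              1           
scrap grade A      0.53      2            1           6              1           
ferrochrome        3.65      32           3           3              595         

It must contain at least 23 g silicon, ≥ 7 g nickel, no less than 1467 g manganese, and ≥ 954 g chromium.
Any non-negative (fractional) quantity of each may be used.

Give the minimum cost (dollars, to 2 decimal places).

$9.93

Let x1 = kg of scrap grade C, x2 = kg of ferromanganese, x3 = kg of cast iron scrap, x4 = kg of scrap grade A, x5 = kg of ferrochrome.
Minimize 0.41x1 + 1.99x2 + 0.33x3 + 0.53x4 + 3.65x5 with:
  4x1 + 10x2 + 20x3 + 2x4 + 32x5 ≥ 23   (silicon)
  2x1 + 1x3 + 1x4 + 3x5 ≥ 7   (nickel)
  8x1 + 791x2 + 7x3 + 6x4 + 3x5 ≥ 1467   (manganese)
  3x1 + 1x2 + 1x3 + 1x4 + 595x5 ≥ 954   (chromium)
  x1, x2, x3, x4, x5 ≥ 0.
The cheapest feasible vertex uses only scrap grade C, ferromanganese, ferrochrome; cast iron scrap, scrap grade A are not used. The nickel, manganese, chromium requirements are met with equality.
That vertex is x1 = 1.108, x2 = 1.837, x5 = 1.595.
Total cost: 0.41·1.108 + 1.99·1.837 + 3.65·1.595 = 9.9317.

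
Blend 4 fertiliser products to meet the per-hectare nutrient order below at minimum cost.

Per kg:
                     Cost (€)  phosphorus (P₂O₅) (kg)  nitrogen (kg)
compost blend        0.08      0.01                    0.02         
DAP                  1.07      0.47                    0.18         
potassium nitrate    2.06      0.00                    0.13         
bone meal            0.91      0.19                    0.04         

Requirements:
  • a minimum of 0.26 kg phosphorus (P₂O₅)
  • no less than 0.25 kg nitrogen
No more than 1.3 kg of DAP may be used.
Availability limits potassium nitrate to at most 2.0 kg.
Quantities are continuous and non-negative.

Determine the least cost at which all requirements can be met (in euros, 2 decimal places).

Let x1 = kg of compost blend, x2 = kg of DAP, x3 = kg of potassium nitrate, x4 = kg of bone meal.
min 0.08x1 + 1.07x2 + 2.06x3 + 0.91x4 s.t.:
  0.01x1 + 0.47x2 + 0.19x4 ≥ 0.26   (phosphorus (P₂O₅))
  0.02x1 + 0.18x2 + 0.13x3 + 0.04x4 ≥ 0.25   (nitrogen)
  x2 ≤ 1.3
  x3 ≤ 2
  x1, x2, x3, x4 ≥ 0.
At the optimum only compost blend, DAP are positive (potassium nitrate, bone meal = 0). The phosphorus (P₂O₅) and nitrogen requirements are met with equality.
Optimal quantities: compost blend = 9.303 kg, DAP = 0.3553 kg.
Hence cost = 0.08·9.303 + 1.07·0.3553 = €1.1244.

€1.12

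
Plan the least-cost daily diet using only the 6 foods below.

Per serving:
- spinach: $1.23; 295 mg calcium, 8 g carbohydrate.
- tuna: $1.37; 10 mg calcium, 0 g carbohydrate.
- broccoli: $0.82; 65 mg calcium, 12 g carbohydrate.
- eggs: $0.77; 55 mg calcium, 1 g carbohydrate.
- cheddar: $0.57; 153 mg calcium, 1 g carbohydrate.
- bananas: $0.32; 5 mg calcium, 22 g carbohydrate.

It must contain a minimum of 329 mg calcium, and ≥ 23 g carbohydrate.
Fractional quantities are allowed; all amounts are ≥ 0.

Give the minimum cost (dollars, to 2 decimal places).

Let x1 = servings of spinach, x2 = servings of tuna, x3 = servings of broccoli, x4 = servings of eggs, x5 = servings of cheddar, x6 = servings of bananas.
Minimize 1.23x1 + 1.37x2 + 0.82x3 + 0.77x4 + 0.57x5 + 0.32x6 with:
  295x1 + 10x2 + 65x3 + 55x4 + 153x5 + 5x6 ≥ 329   (calcium)
  8x1 + 12x3 + 1x4 + 1x5 + 22x6 ≥ 23   (carbohydrate)
  x1, x2, x3, x4, x5, x6 ≥ 0.
The minimum-cost mix takes nothing from spinach, tuna, broccoli, eggs — only cheddar, bananas. The calcium and carbohydrate requirements are met with equality.
Optimal quantities: cheddar = 2.119 servings, bananas = 0.9491 servings.
Hence cost = 0.57·2.119 + 0.32·0.9491 = $1.5115.

$1.51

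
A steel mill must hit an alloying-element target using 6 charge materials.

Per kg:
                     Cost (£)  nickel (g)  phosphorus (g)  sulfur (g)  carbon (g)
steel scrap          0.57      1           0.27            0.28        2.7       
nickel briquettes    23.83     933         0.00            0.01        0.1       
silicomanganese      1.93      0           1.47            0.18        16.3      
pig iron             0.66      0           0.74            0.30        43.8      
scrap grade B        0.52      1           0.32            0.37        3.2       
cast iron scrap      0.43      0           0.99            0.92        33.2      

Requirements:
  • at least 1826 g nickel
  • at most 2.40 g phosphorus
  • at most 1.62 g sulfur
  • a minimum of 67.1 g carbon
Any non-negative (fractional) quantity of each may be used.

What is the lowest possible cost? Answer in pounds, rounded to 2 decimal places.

Treat it as an LP. Let x1 = kg of steel scrap, x2 = kg of nickel briquettes, x3 = kg of silicomanganese, x4 = kg of pig iron, x5 = kg of scrap grade B, x6 = kg of cast iron scrap.
Minimize 0.57x1 + 23.83x2 + 1.93x3 + 0.66x4 + 0.52x5 + 0.43x6 with:
  1x1 + 933x2 + 1x5 ≥ 1826   (nickel)
  0.27x1 + 1.47x3 + 0.74x4 + 0.32x5 + 0.99x6 ≤ 2.4   (phosphorus)
  0.28x1 + 0.01x2 + 0.18x3 + 0.3x4 + 0.37x5 + 0.92x6 ≤ 1.62   (sulfur)
  2.7x1 + 0.1x2 + 16.3x3 + 43.8x4 + 3.2x5 + 33.2x6 ≥ 67.1   (carbon)
  x1, x2, x3, x4, x5, x6 ≥ 0.
The minimum-cost mix takes nothing from steel scrap, silicomanganese, scrap grade B — only nickel briquettes, pig iron, cast iron scrap. Binding constraints: nickel, sulfur, carbon.
Solving gives x2 = 1.957, x4 = 0.2775, x6 = 1.649.
Objective = 23.83·1.957 + 0.66·0.2775 + 0.43·1.649 = 47.5275.

£47.53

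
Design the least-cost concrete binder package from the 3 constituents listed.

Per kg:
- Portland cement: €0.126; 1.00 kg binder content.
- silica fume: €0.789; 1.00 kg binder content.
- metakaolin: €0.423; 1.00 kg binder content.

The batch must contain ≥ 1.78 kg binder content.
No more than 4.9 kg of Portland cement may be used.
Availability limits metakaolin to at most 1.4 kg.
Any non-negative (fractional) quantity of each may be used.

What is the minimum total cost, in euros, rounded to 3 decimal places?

€0.224

Treat it as an LP. Let x1 = kg of Portland cement, x2 = kg of silica fume, x3 = kg of metakaolin.
Minimize 0.126x1 + 0.789x2 + 0.423x3 subject to:
  1x1 + 1x2 + 1x3 ≥ 1.78   (binder content)
  x1 ≤ 4.9
  x3 ≤ 1.4
  x1, x2, x3 ≥ 0.
The cheapest feasible vertex uses only Portland cement; silica fume, metakaolin are not used. The binder content requirement is met with equality.
Solving gives x1 = 1.78.
Hence cost = 0.126·1.78 = €0.22428.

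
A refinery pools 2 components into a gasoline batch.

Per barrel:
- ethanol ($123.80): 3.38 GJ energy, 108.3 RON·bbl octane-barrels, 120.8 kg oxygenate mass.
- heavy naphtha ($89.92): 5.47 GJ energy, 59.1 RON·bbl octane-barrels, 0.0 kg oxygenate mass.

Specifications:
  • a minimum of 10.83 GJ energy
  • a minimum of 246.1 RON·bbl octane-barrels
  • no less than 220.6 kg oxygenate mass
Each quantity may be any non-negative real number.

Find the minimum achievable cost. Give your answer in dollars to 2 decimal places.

$302.64

Treat it as an LP. Let x1 = barrels of ethanol, x2 = barrels of heavy naphtha.
Minimise 123.8x1 + 89.92x2 subject to:
  3.38x1 + 5.47x2 ≥ 10.83   (energy)
  108.3x1 + 59.1x2 ≥ 246.1   (octane-barrels)
  120.8x1 ≥ 220.6   (oxygenate mass)
  x1, x2 ≥ 0.
Both inputs are positive at the optimum. The energy and oxygenate mass requirements are met with equality.
Solving gives x1 = 1.82616, x2 = 0.851478.
Total cost: 123.8·1.82616 + 89.92·0.851478 = 302.6435.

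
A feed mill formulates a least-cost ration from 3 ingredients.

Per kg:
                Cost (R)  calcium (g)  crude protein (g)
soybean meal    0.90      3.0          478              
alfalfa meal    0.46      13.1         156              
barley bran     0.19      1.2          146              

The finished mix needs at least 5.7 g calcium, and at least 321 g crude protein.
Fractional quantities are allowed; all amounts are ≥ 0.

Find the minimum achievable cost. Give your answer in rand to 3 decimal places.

R0.484

This is a linear program. Let x1 = kg of soybean meal, x2 = kg of alfalfa meal, x3 = kg of barley bran.
Minimise 0.9x1 + 0.46x2 + 0.19x3 with:
  3x1 + 13.1x2 + 1.2x3 ≥ 5.7   (calcium)
  478x1 + 156x2 + 146x3 ≥ 321   (crude protein)
  x1, x2, x3 ≥ 0.
The cheapest feasible vertex uses only alfalfa meal, barley bran; soybean meal is not used. Binding constraints: calcium and crude protein.
Solving gives x2 = 0.2591, x3 = 1.922.
Total cost: 0.46·0.2591 + 0.19·1.922 = 0.48437.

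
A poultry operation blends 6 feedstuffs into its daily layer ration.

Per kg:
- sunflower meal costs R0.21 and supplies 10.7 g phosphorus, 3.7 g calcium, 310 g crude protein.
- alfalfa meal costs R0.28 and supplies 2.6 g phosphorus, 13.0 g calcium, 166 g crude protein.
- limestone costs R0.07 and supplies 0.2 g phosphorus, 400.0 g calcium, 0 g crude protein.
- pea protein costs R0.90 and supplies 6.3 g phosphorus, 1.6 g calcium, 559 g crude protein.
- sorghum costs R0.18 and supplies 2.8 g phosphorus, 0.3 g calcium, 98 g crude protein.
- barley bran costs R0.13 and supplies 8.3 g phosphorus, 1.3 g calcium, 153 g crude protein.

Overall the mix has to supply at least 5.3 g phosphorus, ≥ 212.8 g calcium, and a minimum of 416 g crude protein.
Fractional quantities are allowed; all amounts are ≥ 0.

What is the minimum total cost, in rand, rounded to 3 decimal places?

R0.318

Let x1 = kg of sunflower meal, x2 = kg of alfalfa meal, x3 = kg of limestone, x4 = kg of pea protein, x5 = kg of sorghum, x6 = kg of barley bran.
min 0.21x1 + 0.28x2 + 0.07x3 + 0.9x4 + 0.18x5 + 0.13x6 subject to:
  10.7x1 + 2.6x2 + 0.2x3 + 6.3x4 + 2.8x5 + 8.3x6 ≥ 5.3   (phosphorus)
  3.7x1 + 13x2 + 400x3 + 1.6x4 + 0.3x5 + 1.3x6 ≥ 212.8   (calcium)
  310x1 + 166x2 + 559x4 + 98x5 + 153x6 ≥ 416   (crude protein)
  x1, x2, x3, x4, x5, x6 ≥ 0.
The minimum-cost mix takes nothing from alfalfa meal, pea protein, sorghum, barley bran — only sunflower meal, limestone. Binding constraints: calcium and crude protein.
Optimal quantities: sunflower meal = 1.342 kg, limestone = 0.5196 kg.
Total cost: 0.21·1.342 + 0.07·0.5196 = 0.31819.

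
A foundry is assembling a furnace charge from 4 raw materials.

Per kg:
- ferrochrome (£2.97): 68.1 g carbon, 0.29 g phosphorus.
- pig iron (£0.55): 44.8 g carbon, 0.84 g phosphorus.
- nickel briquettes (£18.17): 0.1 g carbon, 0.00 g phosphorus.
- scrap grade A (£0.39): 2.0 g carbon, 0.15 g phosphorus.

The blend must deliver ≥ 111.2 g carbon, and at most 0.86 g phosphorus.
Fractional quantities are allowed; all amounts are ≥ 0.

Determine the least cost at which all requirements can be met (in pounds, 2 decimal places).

Let x1 = kg of ferrochrome, x2 = kg of pig iron, x3 = kg of nickel briquettes, x4 = kg of scrap grade A.
Minimize 2.97x1 + 0.55x2 + 18.17x3 + 0.39x4 subject to:
  68.1x1 + 44.8x2 + 0.1x3 + 2x4 ≥ 111.2   (carbon)
  0.29x1 + 0.84x2 + 0.15x4 ≤ 0.86   (phosphorus)
  x1, x2, x3, x4 ≥ 0.
The optimal basis is {ferrochrome, pig iron}; nickel briquettes, scrap grade A drop out. There the carbon and phosphorus constraints are tight.
Solving gives x1 = 1.241, x2 = 0.5953.
Total cost: 2.97·1.241 + 0.55·0.5953 = 4.0132.

£4.01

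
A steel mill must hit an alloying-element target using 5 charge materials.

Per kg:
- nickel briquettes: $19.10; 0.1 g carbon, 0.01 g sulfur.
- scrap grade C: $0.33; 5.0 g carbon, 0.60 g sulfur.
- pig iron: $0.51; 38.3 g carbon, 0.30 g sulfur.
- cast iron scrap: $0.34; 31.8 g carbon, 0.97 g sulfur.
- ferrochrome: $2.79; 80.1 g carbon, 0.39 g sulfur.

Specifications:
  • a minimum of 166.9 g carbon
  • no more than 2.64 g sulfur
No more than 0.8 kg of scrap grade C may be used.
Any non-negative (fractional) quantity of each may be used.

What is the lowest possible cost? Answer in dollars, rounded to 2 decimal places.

Let x1 = kg of nickel briquettes, x2 = kg of scrap grade C, x3 = kg of pig iron, x4 = kg of cast iron scrap, x5 = kg of ferrochrome.
min 19.1x1 + 0.33x2 + 0.51x3 + 0.34x4 + 2.79x5 subject to:
  0.1x1 + 5x2 + 38.3x3 + 31.8x4 + 80.1x5 ≥ 166.9   (carbon)
  0.01x1 + 0.6x2 + 0.3x3 + 0.97x4 + 0.39x5 ≤ 2.64   (sulfur)
  x2 ≤ 0.8
  x1, x2, x3, x4, x5 ≥ 0.
The minimum-cost mix takes nothing from nickel briquettes, scrap grade C, ferrochrome — only pig iron, cast iron scrap. There the carbon and sulfur constraints are tight.
That vertex is x3 = 2.823, x4 = 1.849.
Hence cost = 0.51·2.823 + 0.34·1.849 = $2.0684.

$2.07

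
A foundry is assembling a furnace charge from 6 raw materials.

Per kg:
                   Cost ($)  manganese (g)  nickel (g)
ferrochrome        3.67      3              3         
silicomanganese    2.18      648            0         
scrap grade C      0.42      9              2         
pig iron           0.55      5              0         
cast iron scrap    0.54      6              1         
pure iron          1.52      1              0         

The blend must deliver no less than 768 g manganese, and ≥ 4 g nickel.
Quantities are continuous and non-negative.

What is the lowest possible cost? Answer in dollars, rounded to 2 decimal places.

$3.36

Let x1 = kg of ferrochrome, x2 = kg of silicomanganese, x3 = kg of scrap grade C, x4 = kg of pig iron, x5 = kg of cast iron scrap, x6 = kg of pure iron.
min 3.67x1 + 2.18x2 + 0.42x3 + 0.55x4 + 0.54x5 + 1.52x6 s.t.:
  3x1 + 648x2 + 9x3 + 5x4 + 6x5 + 1x6 ≥ 768   (manganese)
  3x1 + 2x3 + 1x5 ≥ 4   (nickel)
  x1, x2, x3, x4, x5, x6 ≥ 0.
The cheapest feasible vertex uses only silicomanganese, scrap grade C; ferrochrome, pig iron, cast iron scrap, pure iron are not used. The manganese and nickel requirements are met with equality.
So silicomanganese = 1.157 kg, scrap grade C = 2 kg.
Hence cost = 2.18·1.157 + 0.42·2 = $3.3623.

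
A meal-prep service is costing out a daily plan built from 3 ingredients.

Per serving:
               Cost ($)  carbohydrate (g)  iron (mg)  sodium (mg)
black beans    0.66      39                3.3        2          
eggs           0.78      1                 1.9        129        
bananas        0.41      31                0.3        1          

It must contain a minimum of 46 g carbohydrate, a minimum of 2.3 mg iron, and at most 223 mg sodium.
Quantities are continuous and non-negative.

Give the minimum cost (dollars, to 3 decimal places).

Treat it as an LP. Let x1 = servings of black beans, x2 = servings of eggs, x3 = servings of bananas.
Minimise 0.66x1 + 0.78x2 + 0.41x3 s.t.:
  39x1 + 1x2 + 31x3 ≥ 46   (carbohydrate)
  3.3x1 + 1.9x2 + 0.3x3 ≥ 2.3   (iron)
  2x1 + 129x2 + 1x3 ≤ 223   (sodium)
  x1, x2, x3 ≥ 0.
The optimal basis is {black beans, bananas}; eggs drops out. Binding constraints: carbohydrate and iron.
Optimal quantities: black beans = 0.6347 servings, bananas = 0.6854 servings.
Total cost: 0.66·0.6347 + 0.41·0.6854 = 0.69992.

$0.700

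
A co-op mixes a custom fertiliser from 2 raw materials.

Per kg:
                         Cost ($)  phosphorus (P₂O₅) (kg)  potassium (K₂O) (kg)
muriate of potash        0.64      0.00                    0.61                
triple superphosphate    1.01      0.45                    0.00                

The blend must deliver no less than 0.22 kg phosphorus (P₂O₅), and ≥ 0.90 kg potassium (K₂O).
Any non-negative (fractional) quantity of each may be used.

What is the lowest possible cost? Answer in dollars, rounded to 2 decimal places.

Treat it as an LP. Let x1 = kg of muriate of potash, x2 = kg of triple superphosphate.
Minimize 0.64x1 + 1.01x2 subject to:
  0.45x2 ≥ 0.22   (phosphorus (P₂O₅))
  0.61x1 ≥ 0.9   (potassium (K₂O))
  x1, x2 ≥ 0.
Both inputs are positive at the optimum. The phosphorus (P₂O₅) and potassium (K₂O) requirements are met with equality.
Solving gives x1 = 1.475, x2 = 0.4889.
Total cost: 0.64·1.475 + 1.01·0.4889 = 1.4378.

$1.44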